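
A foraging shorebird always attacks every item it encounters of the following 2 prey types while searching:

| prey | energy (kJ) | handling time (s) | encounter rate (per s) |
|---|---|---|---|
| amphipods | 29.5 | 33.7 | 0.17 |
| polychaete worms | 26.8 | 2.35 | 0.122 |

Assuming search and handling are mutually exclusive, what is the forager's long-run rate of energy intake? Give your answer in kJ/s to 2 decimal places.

1.18 kJ/s

R = (0.17×29.5 + 0.122×26.8) / (1 + 0.17×33.7 + 0.122×2.35) = 8.285/7.016 = 1.181 kJ/s.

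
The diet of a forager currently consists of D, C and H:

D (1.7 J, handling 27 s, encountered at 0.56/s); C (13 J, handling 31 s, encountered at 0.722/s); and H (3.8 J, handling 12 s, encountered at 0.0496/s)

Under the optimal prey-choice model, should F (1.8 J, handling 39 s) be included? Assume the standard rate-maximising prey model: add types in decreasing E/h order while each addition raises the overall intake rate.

No

On D, C and H alone, R = ΣλE/(1+Σλh) = 10.53/39.1 = 0.2692 J/s.
Profitability of F: 1.8/39 = 0.04615 J/s.
0.04615 < 0.2692, so adding F would lower the average — exclude it.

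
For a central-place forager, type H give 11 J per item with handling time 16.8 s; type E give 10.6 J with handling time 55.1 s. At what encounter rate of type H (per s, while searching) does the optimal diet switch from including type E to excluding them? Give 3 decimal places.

0.025 per s

The zero-one rule: include type E iff E₂/h₂ > λE₁/(1+λh₁). Equality gives the switch point.
λE₁h₂ = E₂ + λE₂h₁ ⇒ λ = E₂/(E₁h₂ − E₂h₁) = 10.6/(606.1 − 178.1) = 0.02477 per s.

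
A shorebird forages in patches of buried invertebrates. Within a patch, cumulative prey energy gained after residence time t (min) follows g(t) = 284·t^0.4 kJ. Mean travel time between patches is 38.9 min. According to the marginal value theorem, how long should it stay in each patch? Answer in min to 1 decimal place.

By the marginal value theorem, leave when the instantaneous gain rate g'(t) equals the habitat-wide average g(t)/(T + t).
g'(t) = 0.4·284·t^-0.6. Setting 0.4·284·t^-0.6 = 284·t^0.4/(38.9+t) gives 0.4(38.9+t) = t, so 0.60·t = 0.4×38.9.
t* = 0.4×38.9/0.60 = 25.93 min.

25.9 min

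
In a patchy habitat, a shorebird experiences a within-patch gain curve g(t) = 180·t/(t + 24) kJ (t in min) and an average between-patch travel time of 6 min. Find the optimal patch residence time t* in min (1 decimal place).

12.0 min

By the marginal value theorem, leave when the instantaneous gain rate g'(t) equals the habitat-wide average g(t)/(T + t).
g'(t) = 180·24/(t + 24)². Setting 180·24/(t+24)² = 180t/[(t+24)(6+t)] gives 24(6+t) = t(t+24), so t² = 24×6 = 144.
t* = √144 = 12 min.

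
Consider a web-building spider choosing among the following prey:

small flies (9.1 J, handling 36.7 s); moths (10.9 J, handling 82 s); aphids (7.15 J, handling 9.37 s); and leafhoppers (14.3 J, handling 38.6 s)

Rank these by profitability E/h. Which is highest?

aphids

Profitability E/h (J/s): small flies = 9.1/36.7 = 0.248, moths = 10.9/82 = 0.133, aphids = 7.15/9.37 = 0.763, leafhoppers = 14.3/38.6 = 0.37.
Ranked: aphids > leafhoppers > small flies > moths.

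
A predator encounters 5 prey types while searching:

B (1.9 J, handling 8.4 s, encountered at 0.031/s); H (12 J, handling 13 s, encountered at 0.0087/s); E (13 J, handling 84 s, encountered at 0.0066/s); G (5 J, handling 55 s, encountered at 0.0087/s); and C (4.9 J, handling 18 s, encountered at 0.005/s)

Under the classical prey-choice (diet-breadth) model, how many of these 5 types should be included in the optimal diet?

Profitabilities (E/h, J/s): H 0.923, C 0.272, B 0.226, E 0.155, G 0.0909. Add prey in this order while the next type's profitability exceeds the intake rate on those already taken.
Rate on top 1: 0.09379. C: 0.272 > 0.09379 → include.
Rate on top 2: 0.1071. B: 0.226 > 0.1071 → include.
Rate on top 3: 0.1283. E: 0.155 > 0.1283 → include.
Rate on top 4: 0.1356. G: 0.0909 < 0.1356 → exclude; stop.
Optimal diet: H, C, B, E — 4 of 5 types.

4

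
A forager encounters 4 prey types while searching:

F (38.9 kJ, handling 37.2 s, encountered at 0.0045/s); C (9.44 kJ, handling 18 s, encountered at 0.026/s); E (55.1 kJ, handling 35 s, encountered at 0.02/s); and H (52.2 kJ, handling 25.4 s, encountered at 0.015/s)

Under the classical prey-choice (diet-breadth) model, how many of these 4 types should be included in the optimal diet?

Rank by E/h (kJ/s): H 2.06, E 1.57, F 1.05, C 0.524. Include each in turn until the next type's E/h falls below the running intake rate.
Rate on top 1: 0.567. E: 1.57 > 0.567 → include.
Rate on top 2: 0.9058. F: 1.05 > 0.9058 → include.
Rate on top 3: 0.9162. C: 0.524 < 0.9162 → exclude; stop.
Optimal diet: H, E, F — 3 of 4 types.

3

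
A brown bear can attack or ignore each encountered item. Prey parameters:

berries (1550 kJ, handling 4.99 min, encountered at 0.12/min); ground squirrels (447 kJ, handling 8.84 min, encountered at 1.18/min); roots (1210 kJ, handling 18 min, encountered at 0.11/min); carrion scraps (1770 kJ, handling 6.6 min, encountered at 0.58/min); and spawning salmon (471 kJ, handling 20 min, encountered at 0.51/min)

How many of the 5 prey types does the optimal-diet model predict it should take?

2

E/h in descending order: berries 311, carrion scraps 268, roots 67.2, ground squirrels 50.6, spawning salmon 23.6 kJ/min. The optimal diet is the largest prefix of this list for which every included type satisfies E_i/h_i > R on the types above it.
Rate on top 1: 116.3. carrion scraps: 268 > 116.3 → include.
Rate on top 2: 223.4. roots: 67.2 < 223.4 → exclude; stop.
Optimal diet: berries, carrion scraps — 2 of 5 types.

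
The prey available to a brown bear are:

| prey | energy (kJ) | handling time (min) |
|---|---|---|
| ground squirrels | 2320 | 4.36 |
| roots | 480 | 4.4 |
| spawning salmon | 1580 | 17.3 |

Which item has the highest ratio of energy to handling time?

Profitability E/h (kJ/min): ground squirrels = 2320/4.36 = 532, roots = 480/4.4 = 109, spawning salmon = 1580/17.3 = 91.3.
Ranked: ground squirrels > roots > spawning salmon.

ground squirrels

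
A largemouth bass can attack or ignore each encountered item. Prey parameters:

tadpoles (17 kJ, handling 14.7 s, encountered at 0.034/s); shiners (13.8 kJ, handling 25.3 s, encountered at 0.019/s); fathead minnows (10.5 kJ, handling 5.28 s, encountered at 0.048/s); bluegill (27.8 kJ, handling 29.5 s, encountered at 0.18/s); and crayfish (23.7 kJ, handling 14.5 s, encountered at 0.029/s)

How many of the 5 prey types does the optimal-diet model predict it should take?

4

E/h in descending order: fathead minnows 1.99, crayfish 1.63, tadpoles 1.16, bluegill 0.942, shiners 0.545 kJ/s. The optimal diet is the largest prefix of this list for which every included type satisfies E_i/h_i > R on the types above it.
Rate on top 1: 0.4021. crayfish: 1.63 > 0.4021 → include.
Rate on top 2: 0.7117. tadpoles: 1.16 > 0.7117 → include.
Rate on top 3: 0.8139. bluegill: 0.942 > 0.8139 → include.
Rate on top 4: 0.9051. shiners: 0.545 < 0.9051 → exclude; stop.
Optimal diet: fathead minnows, crayfish, tadpoles, bluegill — 4 of 5 types.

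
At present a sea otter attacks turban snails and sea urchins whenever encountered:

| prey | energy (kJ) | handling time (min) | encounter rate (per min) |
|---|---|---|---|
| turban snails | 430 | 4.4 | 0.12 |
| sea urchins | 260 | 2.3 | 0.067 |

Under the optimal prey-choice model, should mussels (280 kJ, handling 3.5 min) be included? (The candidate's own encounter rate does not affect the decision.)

Intake rate on the current diet: R = (0.12×430 + 0.067×260) / (1 + 0.12×4.4 + 0.067×2.3) = 69.02/1.682 = 41.03 kJ/min.
Profitability of mussels: 280/3.5 = 80 kJ/min.
80 > 41.03, so adding mussels raises the average — include it.

Yes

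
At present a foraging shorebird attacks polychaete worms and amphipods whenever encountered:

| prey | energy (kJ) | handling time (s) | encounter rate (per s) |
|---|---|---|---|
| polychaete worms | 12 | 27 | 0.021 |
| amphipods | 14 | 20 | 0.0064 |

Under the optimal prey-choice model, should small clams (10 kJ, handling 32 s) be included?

Current rate: (0.021×12 + 0.0064×14)/(1 + 0.021×27 + 0.0064×20) = 0.2015 kJ/s.
small clams: E/h = 10/32 = 0.3125 kJ/s.
0.3125 > 0.2015, so adding small clams raises the average — include it.

Yes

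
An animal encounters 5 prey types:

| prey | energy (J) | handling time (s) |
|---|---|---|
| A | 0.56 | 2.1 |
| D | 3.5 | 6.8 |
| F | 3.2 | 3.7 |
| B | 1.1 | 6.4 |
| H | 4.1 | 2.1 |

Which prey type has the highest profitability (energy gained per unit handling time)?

H

Profitability E/h (J/s): A = 0.56/2.1 = 0.267, D = 3.5/6.8 = 0.515, F = 3.2/3.7 = 0.865, B = 1.1/6.4 = 0.172, H = 4.1/2.1 = 1.95.
Ranked: H > F > D > A > B.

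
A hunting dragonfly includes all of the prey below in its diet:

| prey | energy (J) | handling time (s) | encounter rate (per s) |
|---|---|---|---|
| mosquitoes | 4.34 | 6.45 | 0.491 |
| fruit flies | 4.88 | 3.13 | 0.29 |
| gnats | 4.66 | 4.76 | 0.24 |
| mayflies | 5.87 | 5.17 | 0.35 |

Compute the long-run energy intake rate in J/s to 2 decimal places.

0.84 J/s

R = Σλ_iE_i / (1 + Σλ_ih_i)
Numerator: 0.491×4.34 + 0.29×4.88 + 0.24×4.66 + 0.35×5.87 = 6.719
Denominator: 1 + 0.491×6.45 + 0.29×3.13 + 0.24×4.76 + 0.35×5.17 = 8.027
R = 6.719/8.027 = 0.8371 J/s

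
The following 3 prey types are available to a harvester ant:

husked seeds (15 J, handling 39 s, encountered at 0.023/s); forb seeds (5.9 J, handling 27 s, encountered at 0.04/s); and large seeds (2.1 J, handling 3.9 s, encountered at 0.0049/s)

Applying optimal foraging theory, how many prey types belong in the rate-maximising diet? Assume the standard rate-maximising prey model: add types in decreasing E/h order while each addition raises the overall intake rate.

Profitabilities (E/h, J/s): large seeds 0.538, husked seeds 0.385, forb seeds 0.219. Add prey in this order while the next type's profitability exceeds the intake rate on those already taken.
Rate on top 1: 0.0101. husked seeds: 0.385 > 0.0101 → include.
Rate on top 2: 0.1854. forb seeds: 0.219 > 0.1854 → include.
Optimal diet: large seeds, husked seeds, forb seeds — 3 of 3 types.

3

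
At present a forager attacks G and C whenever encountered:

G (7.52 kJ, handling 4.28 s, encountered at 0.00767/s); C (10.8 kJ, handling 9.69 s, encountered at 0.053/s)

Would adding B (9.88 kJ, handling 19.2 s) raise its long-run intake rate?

Intake rate on the current diet: R = (0.00767×7.52 + 0.053×10.8) / (1 + 0.00767×4.28 + 0.053×9.69) = 0.6301/1.546 = 0.4074 kJ/s.
Profitability of B: 9.88/19.2 = 0.5146 kJ/s.
Since 0.5146 > R, including B increases the long-run rate.

Yes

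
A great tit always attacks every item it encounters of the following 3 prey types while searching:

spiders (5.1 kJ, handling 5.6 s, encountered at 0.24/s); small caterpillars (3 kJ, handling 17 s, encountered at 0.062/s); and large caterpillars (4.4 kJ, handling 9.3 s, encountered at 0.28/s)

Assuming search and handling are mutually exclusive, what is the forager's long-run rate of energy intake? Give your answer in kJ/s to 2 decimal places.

0.44 kJ/s

Energy encountered per unit search time: 0.24×5.1 + 0.062×3 + 0.28×4.4 = 2.642 kJ/s.
Handling time per unit search time: 0.24×5.6 + 0.062×17 + 0.28×9.3 = 5.002.
Rate = 2.642/(1 + 5.002) = 0.4402 kJ/s.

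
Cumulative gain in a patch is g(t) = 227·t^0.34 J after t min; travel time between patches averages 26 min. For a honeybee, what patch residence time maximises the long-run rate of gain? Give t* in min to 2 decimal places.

By the marginal value theorem, leave when the instantaneous gain rate g'(t) equals the habitat-wide average g(t)/(T + t).
g'(t) = 0.34·227·t^-0.66. Setting 0.34·227·t^-0.66 = 227·t^0.34/(26+t) gives 0.34(26+t) = t, so 0.66·t = 0.34×26.
t* = 0.34×26/0.66 = 13.39 min.

13.39 min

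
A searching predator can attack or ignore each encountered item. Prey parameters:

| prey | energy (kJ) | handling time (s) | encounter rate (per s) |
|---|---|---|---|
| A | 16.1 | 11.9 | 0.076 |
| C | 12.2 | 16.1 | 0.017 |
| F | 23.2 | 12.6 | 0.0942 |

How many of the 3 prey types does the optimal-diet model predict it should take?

2

Profitabilities (E/h, kJ/s): F 1.84, A 1.35, C 0.758. Add prey in this order while the next type's profitability exceeds the intake rate on those already taken.
Rate on top 1: 0.9993. A: 1.35 > 0.9993 → include.
Rate on top 2: 1.103. C: 0.758 < 1.103 → exclude; stop.
Optimal diet: F, A — 2 of 3 types.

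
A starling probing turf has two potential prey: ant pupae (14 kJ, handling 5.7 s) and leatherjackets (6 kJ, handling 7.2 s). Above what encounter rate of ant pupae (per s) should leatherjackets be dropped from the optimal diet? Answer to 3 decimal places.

0.090 per s

Drop leatherjackets once their profitability E₂/h₂ falls below the rate achievable on ant pupae alone: E₂/h₂ = λE₁/(1 + λh₁).
Solve for λ: λE₁h₂ = E₂(1 + λh₁) → λ(E₁h₂ − E₂h₁) = E₂ → λ = E₂/(E₁h₂ − E₂h₁).
λ = 6/(14×7.2 − 6×5.7) = 6/66.6 = 0.09009 per s.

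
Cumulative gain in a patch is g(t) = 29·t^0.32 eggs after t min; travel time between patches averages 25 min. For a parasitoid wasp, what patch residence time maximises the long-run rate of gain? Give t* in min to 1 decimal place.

11.8 min

Maximise g(t)/(T+t): set derivative to zero → g'(t)(T+t) = g(t).
g'(t) = 0.32·29·t^-0.68. Setting 0.32·29·t^-0.68 = 29·t^0.32/(25+t) gives 0.32(25+t) = t, so 0.68·t = 0.32×25.
t* = 0.32×25/0.68 = 11.76 min.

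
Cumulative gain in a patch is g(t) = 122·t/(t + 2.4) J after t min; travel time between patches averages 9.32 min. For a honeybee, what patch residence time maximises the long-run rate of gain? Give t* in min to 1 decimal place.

4.7 min

Optimal t* satisfies g'(t*) = g(t*)/(T + t*).
g'(t) = 122·2.4/(t + 2.4)². Setting 122·2.4/(t+2.4)² = 122t/[(t+2.4)(9.32+t)] gives 2.4(9.32+t) = t(t+2.4), so t² = 2.4×9.32 = 22.37.
t* = √22.37 = 4.729 min.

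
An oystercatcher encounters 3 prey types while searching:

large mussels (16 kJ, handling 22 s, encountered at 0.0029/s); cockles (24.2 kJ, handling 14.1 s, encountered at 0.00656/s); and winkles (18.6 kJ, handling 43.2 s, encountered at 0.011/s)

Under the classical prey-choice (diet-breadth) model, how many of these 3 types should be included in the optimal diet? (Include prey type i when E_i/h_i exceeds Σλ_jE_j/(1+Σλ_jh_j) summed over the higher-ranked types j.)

Rank by E/h (kJ/s): cockles 1.72, large mussels 0.727, winkles 0.431. Include each in turn until the next type's E/h falls below the running intake rate.
Rate on top 1: 0.1453. large mussels: 0.727 > 0.1453 → include.
Rate on top 2: 0.1774. winkles: 0.431 > 0.1774 → include.
Optimal diet: cockles, large mussels, winkles — 3 of 3 types.

3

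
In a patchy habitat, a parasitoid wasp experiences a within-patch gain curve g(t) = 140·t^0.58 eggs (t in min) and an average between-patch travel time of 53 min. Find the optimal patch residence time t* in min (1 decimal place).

73.2 min

Maximise g(t)/(T+t): set derivative to zero → g'(t)(T+t) = g(t).
g'(t) = 0.58·140·t^-0.42. Setting 0.58·140·t^-0.42 = 140·t^0.58/(53+t) gives 0.58(53+t) = t, so 0.42·t = 0.58×53.
t* = 0.58×53/0.42 = 73.19 min.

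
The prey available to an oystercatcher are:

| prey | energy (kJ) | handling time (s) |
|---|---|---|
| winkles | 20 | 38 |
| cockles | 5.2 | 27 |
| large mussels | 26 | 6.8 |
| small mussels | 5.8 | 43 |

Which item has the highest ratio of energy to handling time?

large mussels

Profitability E/h (kJ/s): winkles = 20/38 = 0.526, cockles = 5.2/27 = 0.193, large mussels = 26/6.8 = 3.82, small mussels = 5.8/43 = 0.135.
Ranked: large mussels > winkles > cockles > small mussels.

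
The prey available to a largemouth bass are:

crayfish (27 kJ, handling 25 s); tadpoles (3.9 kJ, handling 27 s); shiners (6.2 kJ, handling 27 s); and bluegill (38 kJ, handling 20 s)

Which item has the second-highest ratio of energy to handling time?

crayfish

In descending order of E/h:
bluegill: 38/20 = 1.9 kJ/s
crayfish: 27/25 = 1.08 kJ/s
shiners: 6.2/27 = 0.23 kJ/s
tadpoles: 3.9/27 = 0.144 kJ/s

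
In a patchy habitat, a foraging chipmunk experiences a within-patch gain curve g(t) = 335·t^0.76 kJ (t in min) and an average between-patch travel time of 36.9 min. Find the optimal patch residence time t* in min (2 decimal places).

116.85 min

By the marginal value theorem, leave when the instantaneous gain rate g'(t) equals the habitat-wide average g(t)/(T + t).
g'(t) = 0.76·335·t^-0.24. Setting 0.76·335·t^-0.24 = 335·t^0.76/(36.9+t) gives 0.76(36.9+t) = t, so 0.24·t = 0.76×36.9.
t* = 0.76×36.9/0.24 = 116.9 min.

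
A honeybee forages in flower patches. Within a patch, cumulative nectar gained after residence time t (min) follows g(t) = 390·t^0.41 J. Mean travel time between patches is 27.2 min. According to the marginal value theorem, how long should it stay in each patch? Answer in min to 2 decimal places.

Maximise g(t)/(T+t): set derivative to zero → g'(t)(T+t) = g(t).
g'(t) = 0.41·390·t^-0.59. Setting 0.41·390·t^-0.59 = 390·t^0.41/(27.2+t) gives 0.41(27.2+t) = t, so 0.59·t = 0.41×27.2.
t* = 0.41×27.2/0.59 = 18.9 min.

18.90 min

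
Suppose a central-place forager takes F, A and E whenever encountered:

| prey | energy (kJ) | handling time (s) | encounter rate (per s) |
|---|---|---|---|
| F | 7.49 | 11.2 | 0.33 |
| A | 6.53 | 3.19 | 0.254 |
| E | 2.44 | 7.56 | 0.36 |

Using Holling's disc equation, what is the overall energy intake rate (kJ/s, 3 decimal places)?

R = (0.33×7.49 + 0.254×6.53 + 0.36×2.44) / (1 + 0.33×11.2 + 0.254×3.19 + 0.36×7.56) = 5.009/8.228 = 0.6088 kJ/s.

0.609 kJ/s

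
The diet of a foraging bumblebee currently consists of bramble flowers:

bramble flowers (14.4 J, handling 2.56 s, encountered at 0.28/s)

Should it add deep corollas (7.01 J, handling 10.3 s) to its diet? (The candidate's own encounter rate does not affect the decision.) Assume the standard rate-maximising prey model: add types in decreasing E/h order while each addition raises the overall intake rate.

Intake rate on the current diet: R = (0.28×14.4) / (1 + 0.28×2.56) = 4.032/1.717 = 2.349 J/s.
deep corollas: E/h = 7.01/10.3 = 0.6806 J/s.
Since 0.6806 < R, time spent handling deep corollas is better spent searching.

No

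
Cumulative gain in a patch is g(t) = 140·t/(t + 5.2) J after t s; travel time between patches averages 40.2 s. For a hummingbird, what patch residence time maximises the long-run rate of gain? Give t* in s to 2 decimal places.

Optimal t* satisfies g'(t*) = g(t*)/(T + t*).
g'(t) = 140·5.2/(t + 5.2)². Setting 140·5.2/(t+5.2)² = 140t/[(t+5.2)(40.2+t)] gives 5.2(40.2+t) = t(t+5.2), so t² = 5.2×40.2 = 209.
t* = √209 = 14.46 s.

14.46 s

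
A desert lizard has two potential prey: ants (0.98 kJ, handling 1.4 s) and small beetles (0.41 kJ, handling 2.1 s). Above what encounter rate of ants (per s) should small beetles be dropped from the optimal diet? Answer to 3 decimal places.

The zero-one rule: include small beetles iff E₂/h₂ > λE₁/(1+λh₁). Equality gives the switch point.
λE₁h₂ = E₂ + λE₂h₁ ⇒ λ = E₂/(E₁h₂ − E₂h₁) = 0.41/(2.058 − 0.574) = 0.2763 per s.

0.276 per s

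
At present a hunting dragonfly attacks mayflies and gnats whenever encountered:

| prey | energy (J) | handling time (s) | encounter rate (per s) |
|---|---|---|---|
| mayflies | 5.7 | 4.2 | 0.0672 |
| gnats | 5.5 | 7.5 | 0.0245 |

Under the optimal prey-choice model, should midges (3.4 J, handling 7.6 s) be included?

Yes

On mayflies and gnats alone, R = ΣλE/(1+Σλh) = 0.5178/1.466 = 0.3532 J/s.
midges: E/h = 3.4/7.6 = 0.4474 J/s.
Since 0.4474 > R, including midges increases the long-run rate.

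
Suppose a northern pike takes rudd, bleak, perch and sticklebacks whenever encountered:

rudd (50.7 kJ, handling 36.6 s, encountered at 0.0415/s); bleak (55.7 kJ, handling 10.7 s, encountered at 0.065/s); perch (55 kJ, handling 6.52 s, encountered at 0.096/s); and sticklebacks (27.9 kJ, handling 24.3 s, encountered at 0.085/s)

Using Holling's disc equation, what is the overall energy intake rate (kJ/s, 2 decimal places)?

2.26 kJ/s

R = Σλ_iE_i / (1 + Σλ_ih_i)
Numerator: 0.0415×50.7 + 0.065×55.7 + 0.096×55 + 0.085×27.9 = 13.38
Denominator: 1 + 0.0415×36.6 + 0.065×10.7 + 0.096×6.52 + 0.085×24.3 = 5.906
R = 13.38/5.906 = 2.265 kJ/s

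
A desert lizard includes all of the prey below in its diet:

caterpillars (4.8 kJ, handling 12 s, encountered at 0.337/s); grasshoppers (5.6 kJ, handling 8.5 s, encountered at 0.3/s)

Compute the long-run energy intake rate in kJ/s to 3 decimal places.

R = Σλ_iE_i / (1 + Σλ_ih_i)
Numerator: 0.337×4.8 + 0.3×5.6 = 3.298
Denominator: 1 + 0.337×12 + 0.3×8.5 = 7.594
R = 3.298/7.594 = 0.4342 kJ/s

0.434 kJ/s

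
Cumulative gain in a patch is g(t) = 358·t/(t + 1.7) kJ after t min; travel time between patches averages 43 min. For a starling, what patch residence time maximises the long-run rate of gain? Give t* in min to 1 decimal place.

8.5 min

By the marginal value theorem, leave when the instantaneous gain rate g'(t) equals the habitat-wide average g(t)/(T + t).
g'(t) = 358·1.7/(t + 1.7)². Setting 358·1.7/(t+1.7)² = 358t/[(t+1.7)(43+t)] gives 1.7(43+t) = t(t+1.7), so t² = 1.7×43 = 73.1.
t* = √73.1 = 8.55 min.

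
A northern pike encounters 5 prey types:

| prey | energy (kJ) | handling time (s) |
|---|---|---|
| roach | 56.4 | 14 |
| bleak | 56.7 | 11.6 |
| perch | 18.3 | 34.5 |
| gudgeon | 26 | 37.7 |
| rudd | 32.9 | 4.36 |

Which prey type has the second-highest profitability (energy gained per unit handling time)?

Profitability E/h (kJ/s): roach = 56.4/14 = 4.03, bleak = 56.7/11.6 = 4.89, perch = 18.3/34.5 = 0.53, gudgeon = 26/37.7 = 0.69, rudd = 32.9/4.36 = 7.55.
Ranked: rudd > bleak > roach > gudgeon > perch.

bleak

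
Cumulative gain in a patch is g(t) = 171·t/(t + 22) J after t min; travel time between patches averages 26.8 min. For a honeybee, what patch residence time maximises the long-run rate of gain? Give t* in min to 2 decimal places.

Maximise g(t)/(T+t): set derivative to zero → g'(t)(T+t) = g(t).
g'(t) = 171·22/(t + 22)². Setting 171·22/(t+22)² = 171t/[(t+22)(26.8+t)] gives 22(26.8+t) = t(t+22), so t² = 22×26.8 = 589.6.
t* = √589.6 = 24.28 min.

24.28 min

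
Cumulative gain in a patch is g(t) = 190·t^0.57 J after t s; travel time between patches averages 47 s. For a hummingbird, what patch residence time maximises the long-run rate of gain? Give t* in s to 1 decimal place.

Maximise g(t)/(T+t): set derivative to zero → g'(t)(T+t) = g(t).
g'(t) = 0.57·190·t^-0.43. Setting 0.57·190·t^-0.43 = 190·t^0.57/(47+t) gives 0.57(47+t) = t, so 0.43·t = 0.57×47.
t* = 0.57×47/0.43 = 62.3 s.

62.3 s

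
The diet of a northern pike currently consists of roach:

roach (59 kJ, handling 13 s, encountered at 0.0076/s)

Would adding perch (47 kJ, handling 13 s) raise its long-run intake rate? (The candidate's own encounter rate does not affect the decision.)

Current rate: (0.0076×59)/(1 + 0.0076×13) = 0.4081 kJ/s.
perch: E/h = 47/13 = 3.615 kJ/s.
Since 3.615 > R, including perch increases the long-run rate.

Yes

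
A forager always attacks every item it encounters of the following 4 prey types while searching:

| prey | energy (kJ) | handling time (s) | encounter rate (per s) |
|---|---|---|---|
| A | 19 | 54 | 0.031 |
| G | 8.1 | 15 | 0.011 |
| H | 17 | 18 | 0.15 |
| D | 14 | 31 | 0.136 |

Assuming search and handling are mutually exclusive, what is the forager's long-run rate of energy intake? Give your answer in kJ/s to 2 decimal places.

0.53 kJ/s

Energy encountered per unit search time: 0.031×19 + 0.011×8.1 + 0.15×17 + 0.136×14 = 5.132 kJ/s.
Handling time per unit search time: 0.031×54 + 0.011×15 + 0.15×18 + 0.136×31 = 8.755.
Rate = 5.132/(1 + 8.755) = 0.5261 kJ/s.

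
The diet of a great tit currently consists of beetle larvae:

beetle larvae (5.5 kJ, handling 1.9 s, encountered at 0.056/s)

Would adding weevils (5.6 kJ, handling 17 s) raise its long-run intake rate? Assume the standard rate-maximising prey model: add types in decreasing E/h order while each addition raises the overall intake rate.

Yes

Intake rate on the current diet: R = (0.056×5.5) / (1 + 0.056×1.9) = 0.308/1.106 = 0.2784 kJ/s.
weevils: E/h = 5.6/17 = 0.3294 kJ/s.
Since 0.3294 > R, including weevils increases the long-run rate.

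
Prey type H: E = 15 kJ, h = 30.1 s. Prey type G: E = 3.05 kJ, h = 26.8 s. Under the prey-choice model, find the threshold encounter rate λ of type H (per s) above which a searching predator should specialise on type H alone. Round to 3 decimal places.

Drop type G once their profitability E₂/h₂ falls below the rate achievable on type H alone: E₂/h₂ = λE₁/(1 + λh₁).
Solve for λ: λE₁h₂ = E₂(1 + λh₁) → λ(E₁h₂ − E₂h₁) = E₂ → λ = E₂/(E₁h₂ − E₂h₁).
λ = 3.05/(15×26.8 − 3.05×30.1) = 3.05/310.2 = 0.009833 per s.

0.010 per s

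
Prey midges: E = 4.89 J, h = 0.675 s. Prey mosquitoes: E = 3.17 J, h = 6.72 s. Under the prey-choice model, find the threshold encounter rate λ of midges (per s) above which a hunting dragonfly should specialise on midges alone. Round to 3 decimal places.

At the threshold, the rate on midges alone equals the profitability of mosquitoes: λ·4.89/(1 + λ·0.675) = 3.17/6.72 = 0.4717.
Rearranging, λ(4.89 − 0.4717×0.675) = 0.4717, so λ = 0.4717/4.572 = 0.1032 per s.

0.103 per s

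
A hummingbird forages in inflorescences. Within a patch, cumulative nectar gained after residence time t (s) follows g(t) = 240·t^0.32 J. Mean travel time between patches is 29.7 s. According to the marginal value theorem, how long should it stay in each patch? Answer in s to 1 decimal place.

By the marginal value theorem, leave when the instantaneous gain rate g'(t) equals the habitat-wide average g(t)/(T + t).
g'(t) = 0.32·240·t^-0.68. Setting 0.32·240·t^-0.68 = 240·t^0.32/(29.7+t) gives 0.32(29.7+t) = t, so 0.68·t = 0.32×29.7.
t* = 0.32×29.7/0.68 = 13.98 s.

14.0 s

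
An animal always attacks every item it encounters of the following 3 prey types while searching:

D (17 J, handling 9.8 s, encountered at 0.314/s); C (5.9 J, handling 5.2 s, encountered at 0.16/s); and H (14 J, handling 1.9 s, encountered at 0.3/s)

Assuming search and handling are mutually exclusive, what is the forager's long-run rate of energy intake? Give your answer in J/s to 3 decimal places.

R = (0.314×17 + 0.16×5.9 + 0.3×14) / (1 + 0.314×9.8 + 0.16×5.2 + 0.3×1.9) = 10.48/5.479 = 1.913 J/s.

1.913 J/s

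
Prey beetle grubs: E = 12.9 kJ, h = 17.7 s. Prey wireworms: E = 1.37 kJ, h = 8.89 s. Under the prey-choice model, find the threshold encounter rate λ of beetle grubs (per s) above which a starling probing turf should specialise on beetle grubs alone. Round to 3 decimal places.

0.015 per s

The zero-one rule: include wireworms iff E₂/h₂ > λE₁/(1+λh₁). Equality gives the switch point.
λE₁h₂ = E₂ + λE₂h₁ ⇒ λ = E₂/(E₁h₂ − E₂h₁) = 1.37/(114.7 − 24.25) = 0.01515 per s.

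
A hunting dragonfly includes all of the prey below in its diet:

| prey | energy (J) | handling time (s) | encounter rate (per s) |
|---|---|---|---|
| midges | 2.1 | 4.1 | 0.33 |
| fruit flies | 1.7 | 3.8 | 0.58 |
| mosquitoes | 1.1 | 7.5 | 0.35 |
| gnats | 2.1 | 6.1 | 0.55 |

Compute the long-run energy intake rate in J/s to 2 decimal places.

R = (0.33×2.1 + 0.58×1.7 + 0.35×1.1 + 0.55×2.1) / (1 + 0.33×4.1 + 0.58×3.8 + 0.35×7.5 + 0.55×6.1) = 3.219/10.54 = 0.3055 J/s.

0.31 J/s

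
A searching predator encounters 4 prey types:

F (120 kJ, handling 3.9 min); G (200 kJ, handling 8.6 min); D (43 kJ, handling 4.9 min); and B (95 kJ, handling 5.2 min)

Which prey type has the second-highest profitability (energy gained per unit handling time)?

G

In descending order of E/h:
F: 120/3.9 = 30.8 kJ/min
G: 200/8.6 = 23.3 kJ/min
B: 95/5.2 = 18.3 kJ/min
D: 43/4.9 = 8.78 kJ/min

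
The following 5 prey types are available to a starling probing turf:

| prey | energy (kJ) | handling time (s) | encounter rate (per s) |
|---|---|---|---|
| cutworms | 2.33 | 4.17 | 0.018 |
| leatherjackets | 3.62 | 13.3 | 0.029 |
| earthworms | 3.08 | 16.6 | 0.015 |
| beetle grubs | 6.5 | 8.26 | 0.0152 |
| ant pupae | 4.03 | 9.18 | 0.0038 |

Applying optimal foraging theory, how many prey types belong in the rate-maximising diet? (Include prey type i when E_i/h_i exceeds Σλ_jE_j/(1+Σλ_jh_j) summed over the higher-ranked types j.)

Profitabilities (E/h, kJ/s): beetle grubs 0.787, cutworms 0.559, ant pupae 0.439, leatherjackets 0.272, earthworms 0.186. Add prey in this order while the next type's profitability exceeds the intake rate on those already taken.
Rate on top 1: 0.08778. cutworms: 0.559 > 0.08778 → include.
Rate on top 2: 0.1172. ant pupae: 0.439 > 0.1172 → include.
Rate on top 3: 0.1263. leatherjackets: 0.272 > 0.1263 → include.
Rate on top 4: 0.161. earthworms: 0.186 > 0.161 → include.
Optimal diet: beetle grubs, cutworms, ant pupae, leatherjackets, earthworms — 5 of 5 types.

5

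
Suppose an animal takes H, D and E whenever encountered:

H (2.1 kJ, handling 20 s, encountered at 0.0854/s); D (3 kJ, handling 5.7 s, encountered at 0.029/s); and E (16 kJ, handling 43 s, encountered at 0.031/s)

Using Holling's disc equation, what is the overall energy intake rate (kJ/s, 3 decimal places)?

0.181 kJ/s

R = Σλ_iE_i / (1 + Σλ_ih_i)
Numerator: 0.0854×2.1 + 0.029×3 + 0.031×16 = 0.7623
Denominator: 1 + 0.0854×20 + 0.029×5.7 + 0.031×43 = 4.206
R = 0.7623/4.206 = 0.1812 kJ/s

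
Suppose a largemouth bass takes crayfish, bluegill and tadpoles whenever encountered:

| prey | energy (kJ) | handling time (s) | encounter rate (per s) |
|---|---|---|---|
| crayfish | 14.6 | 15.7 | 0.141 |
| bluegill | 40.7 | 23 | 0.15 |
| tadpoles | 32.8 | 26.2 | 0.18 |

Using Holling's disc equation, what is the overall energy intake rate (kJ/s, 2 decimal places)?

1.24 kJ/s

R = Σλ_iE_i / (1 + Σλ_ih_i)
Numerator: 0.141×14.6 + 0.15×40.7 + 0.18×32.8 = 14.07
Denominator: 1 + 0.141×15.7 + 0.15×23 + 0.18×26.2 = 11.38
R = 14.07/11.38 = 1.236 kJ/s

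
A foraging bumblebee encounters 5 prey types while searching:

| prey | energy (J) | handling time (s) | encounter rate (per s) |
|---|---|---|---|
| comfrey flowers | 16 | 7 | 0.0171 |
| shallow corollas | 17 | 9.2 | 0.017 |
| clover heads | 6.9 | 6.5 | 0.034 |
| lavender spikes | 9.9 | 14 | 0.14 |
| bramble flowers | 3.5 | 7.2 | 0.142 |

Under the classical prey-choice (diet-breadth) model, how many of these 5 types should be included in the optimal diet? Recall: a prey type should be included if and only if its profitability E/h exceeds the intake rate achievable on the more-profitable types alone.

4

E/h in descending order: comfrey flowers 2.29, shallow corollas 1.85, clover heads 1.06, lavender spikes 0.707, bramble flowers 0.486 J/s. The optimal diet is the largest prefix of this list for which every included type satisfies E_i/h_i > R on the types above it.
Rate on top 1: 0.2444. shallow corollas: 1.85 > 0.2444 → include.
Rate on top 2: 0.4409. clover heads: 1.06 > 0.4409 → include.
Rate on top 3: 0.5325. lavender spikes: 0.707 > 0.5325 → include.
Rate on top 4: 0.6315. bramble flowers: 0.486 < 0.6315 → exclude; stop.
Optimal diet: comfrey flowers, shallow corollas, clover heads, lavender spikes — 4 of 5 types.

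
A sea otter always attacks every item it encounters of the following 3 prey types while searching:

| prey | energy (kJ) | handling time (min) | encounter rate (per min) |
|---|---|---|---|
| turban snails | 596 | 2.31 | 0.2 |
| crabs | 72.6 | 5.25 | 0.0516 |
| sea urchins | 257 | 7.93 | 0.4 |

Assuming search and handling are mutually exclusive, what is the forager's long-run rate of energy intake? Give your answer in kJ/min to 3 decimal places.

Energy encountered per unit search time: 0.2×596 + 0.0516×72.6 + 0.4×257 = 225.7 kJ/min.
Handling time per unit search time: 0.2×2.31 + 0.0516×5.25 + 0.4×7.93 = 3.905.
Rate = 225.7/(1 + 3.905) = 46.02 kJ/min.

46.025 kJ/min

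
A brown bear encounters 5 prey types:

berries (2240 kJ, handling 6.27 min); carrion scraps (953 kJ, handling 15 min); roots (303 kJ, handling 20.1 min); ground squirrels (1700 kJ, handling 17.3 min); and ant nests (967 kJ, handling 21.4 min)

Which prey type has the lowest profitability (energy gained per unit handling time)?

roots

In descending order of E/h:
berries: 2240/6.27 = 357 kJ/min
ground squirrels: 1700/17.3 = 98.3 kJ/min
carrion scraps: 953/15 = 63.5 kJ/min
ant nests: 967/21.4 = 45.2 kJ/min
roots: 303/20.1 = 15.1 kJ/min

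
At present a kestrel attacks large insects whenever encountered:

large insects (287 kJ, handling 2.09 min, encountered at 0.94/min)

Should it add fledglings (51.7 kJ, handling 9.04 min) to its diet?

No

On large insects alone, R = ΣλE/(1+Σλh) = 269.8/2.965 = 91 kJ/min.
fledglings: E/h = 51.7/9.04 = 5.719 kJ/min.
Since 5.719 < R, time spent handling fledglings is better spent searching.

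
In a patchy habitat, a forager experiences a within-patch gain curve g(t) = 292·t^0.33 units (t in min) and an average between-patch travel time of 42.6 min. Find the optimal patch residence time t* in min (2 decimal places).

By the marginal value theorem, leave when the instantaneous gain rate g'(t) equals the habitat-wide average g(t)/(T + t).
g'(t) = 0.33·292·t^-0.67. Setting 0.33·292·t^-0.67 = 292·t^0.33/(42.6+t) gives 0.33(42.6+t) = t, so 0.67·t = 0.33×42.6.
t* = 0.33×42.6/0.67 = 20.98 min.

20.98 min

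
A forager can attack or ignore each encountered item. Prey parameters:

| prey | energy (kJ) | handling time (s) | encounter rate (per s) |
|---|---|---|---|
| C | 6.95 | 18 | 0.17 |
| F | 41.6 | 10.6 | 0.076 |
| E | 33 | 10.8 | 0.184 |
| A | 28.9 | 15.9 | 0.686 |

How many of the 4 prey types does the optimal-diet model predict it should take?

Profitabilities (E/h, kJ/s): F 3.92, E 3.06, A 1.82, C 0.386. Add prey in this order while the next type's profitability exceeds the intake rate on those already taken.
Rate on top 1: 1.751. E: 3.06 > 1.751 → include.
Rate on top 2: 2.435. A: 1.82 < 2.435 → exclude; stop.
Optimal diet: F, E — 2 of 4 types.

2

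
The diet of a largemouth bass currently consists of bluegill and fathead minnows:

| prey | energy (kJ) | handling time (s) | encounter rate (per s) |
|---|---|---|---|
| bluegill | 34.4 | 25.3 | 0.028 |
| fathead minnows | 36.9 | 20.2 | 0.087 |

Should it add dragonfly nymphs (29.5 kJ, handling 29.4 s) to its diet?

On bluegill and fathead minnows alone, R = ΣλE/(1+Σλh) = 4.173/3.466 = 1.204 kJ/s.
dragonfly nymphs: E/h = 29.5/29.4 = 1.003 kJ/s.
Since 1.003 < R, time spent handling dragonfly nymphs is better spent searching.

No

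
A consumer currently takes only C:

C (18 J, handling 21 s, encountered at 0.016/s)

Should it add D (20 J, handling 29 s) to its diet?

Intake rate on the current diet: R = (0.016×18) / (1 + 0.016×21) = 0.288/1.336 = 0.2156 J/s.
Profitability of D: 20/29 = 0.6897 J/s.
0.6897 > 0.2156, so adding D raises the average — include it.

Yes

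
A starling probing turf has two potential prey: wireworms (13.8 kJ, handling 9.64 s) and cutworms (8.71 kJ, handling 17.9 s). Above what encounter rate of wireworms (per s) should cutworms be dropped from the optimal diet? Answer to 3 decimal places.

At the threshold, the rate on wireworms alone equals the profitability of cutworms: λ·13.8/(1 + λ·9.64) = 8.71/17.9 = 0.4866.
Rearranging, λ(13.8 − 0.4866×9.64) = 0.4866, so λ = 0.4866/9.109 = 0.05342 per s.

0.053 per s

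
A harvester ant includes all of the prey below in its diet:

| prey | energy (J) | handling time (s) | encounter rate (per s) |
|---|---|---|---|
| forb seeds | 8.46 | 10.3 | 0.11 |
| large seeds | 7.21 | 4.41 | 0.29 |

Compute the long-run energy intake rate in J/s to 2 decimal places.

0.89 J/s

Energy encountered per unit search time: 0.11×8.46 + 0.29×7.21 = 3.022 J/s.
Handling time per unit search time: 0.11×10.3 + 0.29×4.41 = 2.412.
Rate = 3.022/(1 + 2.412) = 0.8856 J/s.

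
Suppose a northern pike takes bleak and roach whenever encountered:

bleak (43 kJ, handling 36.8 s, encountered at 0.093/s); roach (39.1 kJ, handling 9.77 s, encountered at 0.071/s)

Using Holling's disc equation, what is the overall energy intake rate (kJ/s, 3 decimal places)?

R = Σλ_iE_i / (1 + Σλ_ih_i)
Numerator: 0.093×43 + 0.071×39.1 = 6.775
Denominator: 1 + 0.093×36.8 + 0.071×9.77 = 5.116
R = 6.775/5.116 = 1.324 kJ/s

1.324 kJ/s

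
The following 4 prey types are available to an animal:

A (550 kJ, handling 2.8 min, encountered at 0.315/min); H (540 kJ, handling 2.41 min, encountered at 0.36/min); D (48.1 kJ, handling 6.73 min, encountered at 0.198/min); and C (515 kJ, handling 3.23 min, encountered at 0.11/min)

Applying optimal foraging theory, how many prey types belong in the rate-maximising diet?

Profitabilities (E/h, kJ/min): H 224, A 196, C 159, D 7.15. Add prey in this order while the next type's profitability exceeds the intake rate on those already taken.
Rate on top 1: 104.1. A: 196 > 104.1 → include.
Rate on top 2: 133.7. C: 159 > 133.7 → include.
Rate on top 3: 136.7. D: 7.15 < 136.7 → exclude; stop.
Optimal diet: H, A, C — 3 of 4 types.

3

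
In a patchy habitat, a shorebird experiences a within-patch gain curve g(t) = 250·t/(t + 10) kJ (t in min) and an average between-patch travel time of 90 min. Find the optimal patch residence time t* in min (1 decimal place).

By the marginal value theorem, leave when the instantaneous gain rate g'(t) equals the habitat-wide average g(t)/(T + t).
g'(t) = 250·10/(t + 10)². Setting 250·10/(t+10)² = 250t/[(t+10)(90+t)] gives 10(90+t) = t(t+10), so t² = 10×90 = 900.
t* = √900 = 30 min.

30.0 min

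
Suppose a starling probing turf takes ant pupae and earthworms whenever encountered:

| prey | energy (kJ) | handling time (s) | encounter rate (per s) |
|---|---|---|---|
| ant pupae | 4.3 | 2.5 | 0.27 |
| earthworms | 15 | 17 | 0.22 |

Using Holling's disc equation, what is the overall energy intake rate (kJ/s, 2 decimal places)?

R = Σλ_iE_i / (1 + Σλ_ih_i)
Numerator: 0.27×4.3 + 0.22×15 = 4.461
Denominator: 1 + 0.27×2.5 + 0.22×17 = 5.415
R = 4.461/5.415 = 0.8238 kJ/s

0.82 kJ/s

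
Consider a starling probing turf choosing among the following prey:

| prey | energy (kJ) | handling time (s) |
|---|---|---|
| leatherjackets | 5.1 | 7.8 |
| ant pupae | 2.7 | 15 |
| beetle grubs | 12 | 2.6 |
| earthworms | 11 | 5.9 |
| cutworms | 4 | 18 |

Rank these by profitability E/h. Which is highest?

Profitability E/h (kJ/s): leatherjackets = 5.1/7.8 = 0.654, ant pupae = 2.7/15 = 0.18, beetle grubs = 12/2.6 = 4.62, earthworms = 11/5.9 = 1.86, cutworms = 4/18 = 0.222.
Ranked: beetle grubs > earthworms > leatherjackets > cutworms > ant pupae.

beetle grubs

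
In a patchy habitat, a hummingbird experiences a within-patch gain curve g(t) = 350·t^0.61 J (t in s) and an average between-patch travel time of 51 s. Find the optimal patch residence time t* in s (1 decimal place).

By the marginal value theorem, leave when the instantaneous gain rate g'(t) equals the habitat-wide average g(t)/(T + t).
g'(t) = 0.61·350·t^-0.39. Setting 0.61·350·t^-0.39 = 350·t^0.61/(51+t) gives 0.61(51+t) = t, so 0.39·t = 0.61×51.
t* = 0.61×51/0.39 = 79.77 s.

79.8 s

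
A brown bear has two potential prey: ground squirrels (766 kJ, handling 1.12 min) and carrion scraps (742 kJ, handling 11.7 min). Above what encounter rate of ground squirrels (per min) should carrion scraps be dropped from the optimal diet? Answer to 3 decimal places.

Drop carrion scraps once their profitability E₂/h₂ falls below the rate achievable on ground squirrels alone: E₂/h₂ = λE₁/(1 + λh₁).
Solve for λ: λE₁h₂ = E₂(1 + λh₁) → λ(E₁h₂ − E₂h₁) = E₂ → λ = E₂/(E₁h₂ − E₂h₁).
λ = 742/(766×11.7 − 742×1.12) = 742/8131 = 0.09125 per min.

0.091 per min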